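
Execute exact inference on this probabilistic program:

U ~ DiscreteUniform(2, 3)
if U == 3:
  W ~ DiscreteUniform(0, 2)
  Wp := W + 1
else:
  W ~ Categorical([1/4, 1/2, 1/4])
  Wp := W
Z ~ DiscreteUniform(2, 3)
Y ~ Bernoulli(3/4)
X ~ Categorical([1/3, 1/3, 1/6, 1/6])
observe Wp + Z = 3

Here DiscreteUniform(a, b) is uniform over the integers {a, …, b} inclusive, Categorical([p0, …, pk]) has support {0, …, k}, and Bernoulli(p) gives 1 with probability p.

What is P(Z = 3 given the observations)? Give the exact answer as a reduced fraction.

P(Z = 3 | obs) = 3/13

Enumerate traces; 24 have nonzero weight after conditioning:
  (U=2, W=0, Z=3, Y=0, X=0) weight 1/192
  (U=2, W=0, Z=3, Y=0, X=1) weight 1/192
  (U=2, W=0, Z=3, Y=0, X=2) weight 1/384
  (U=2, W=0, Z=3, Y=0, X=3) weight 1/384
  (U=2, W=0, Z=3, Y=1, X=0) weight 1/64
  (U=2, W=0, Z=3, Y=1, X=1) weight 1/64
  (U=2, W=0, Z=3, Y=1, X=2) weight 1/128
  (U=2, W=0, Z=3, Y=1, X=3) weight 1/128
  (U=2, W=1, Z=2, Y=0, X=0) weight 1/96
  … 15 more
Group by Z:
  weight(Z=2) = 5/24
  weight(Z=3) = 1/16
Total weight = 5/24 + 1/16 = 13/48
P(Z=2 | obs) = 5/24 / 13/48 = 10/13
P(Z=3 | obs) = 1/16 / 13/48 = 3/13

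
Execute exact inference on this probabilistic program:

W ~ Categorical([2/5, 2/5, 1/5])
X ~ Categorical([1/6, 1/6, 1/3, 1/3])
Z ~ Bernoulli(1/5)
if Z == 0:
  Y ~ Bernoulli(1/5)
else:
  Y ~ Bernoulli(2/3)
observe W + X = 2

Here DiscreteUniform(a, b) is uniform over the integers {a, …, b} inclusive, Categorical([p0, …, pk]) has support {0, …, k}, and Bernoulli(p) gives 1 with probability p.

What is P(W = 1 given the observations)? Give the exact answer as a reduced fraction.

P(W = 1 | obs) = 2/7

Enumerate traces; 12 have nonzero weight after conditioning:
  (W=0, X=2, Z=0, Y=0) weight 32/375
  (W=0, X=2, Z=0, Y=1) weight 8/375
  (W=0, X=2, Z=1, Y=0) weight 2/225
  (W=0, X=2, Z=1, Y=1) weight 4/225
  (W=1, X=1, Z=0, Y=0) weight 16/375
  (W=1, X=1, Z=0, Y=1) weight 4/375
  (W=1, X=1, Z=1, Y=0) weight 1/225
  (W=1, X=1, Z=1, Y=1) weight 2/225
  (W=2, X=0, Z=0, Y=0) weight 8/375
  … 3 more
Group by W:
  weight(W=0) = 2/15
  weight(W=1) = 1/15
  weight(W=2) = 1/30
Total weight = 2/15 + 1/15 + 1/30 = 7/30
P(W=0 | obs) = 2/15 / 7/30 = 4/7
P(W=1 | obs) = 1/15 / 7/30 = 2/7
P(W=2 | obs) = 1/30 / 7/30 = 1/7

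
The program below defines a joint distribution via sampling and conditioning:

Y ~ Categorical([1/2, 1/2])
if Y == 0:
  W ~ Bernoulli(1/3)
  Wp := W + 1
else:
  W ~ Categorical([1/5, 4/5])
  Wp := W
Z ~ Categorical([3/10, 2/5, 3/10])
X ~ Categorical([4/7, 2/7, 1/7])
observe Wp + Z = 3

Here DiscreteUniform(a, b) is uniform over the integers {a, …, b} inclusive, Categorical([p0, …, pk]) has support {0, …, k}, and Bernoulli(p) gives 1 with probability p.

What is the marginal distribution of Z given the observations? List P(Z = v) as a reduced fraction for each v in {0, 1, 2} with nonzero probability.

Enumerate traces; 9 have nonzero weight after conditioning:
  (Y=0, W=0, Z=2, X=0) weight 2/35
  (Y=0, W=0, Z=2, X=1) weight 1/35
  (Y=0, W=0, Z=2, X=2) weight 1/70
  (Y=0, W=1, Z=1, X=0) weight 4/105
  (Y=0, W=1, Z=1, X=1) weight 2/105
  (Y=0, W=1, Z=1, X=2) weight 1/105
  (Y=1, W=1, Z=2, X=0) weight 12/175
  (Y=1, W=1, Z=2, X=1) weight 6/175
  … 1 more
Group by Z:
  weight(Z=1) = 1/15
  weight(Z=2) = 11/50
Total weight = 1/15 + 11/50 = 43/150
P(Z=1 | obs) = 1/15 / 43/150 = 10/43
P(Z=2 | obs) = 11/50 / 43/150 = 33/43

P(Z=1) = 10/43, P(Z=2) = 33/43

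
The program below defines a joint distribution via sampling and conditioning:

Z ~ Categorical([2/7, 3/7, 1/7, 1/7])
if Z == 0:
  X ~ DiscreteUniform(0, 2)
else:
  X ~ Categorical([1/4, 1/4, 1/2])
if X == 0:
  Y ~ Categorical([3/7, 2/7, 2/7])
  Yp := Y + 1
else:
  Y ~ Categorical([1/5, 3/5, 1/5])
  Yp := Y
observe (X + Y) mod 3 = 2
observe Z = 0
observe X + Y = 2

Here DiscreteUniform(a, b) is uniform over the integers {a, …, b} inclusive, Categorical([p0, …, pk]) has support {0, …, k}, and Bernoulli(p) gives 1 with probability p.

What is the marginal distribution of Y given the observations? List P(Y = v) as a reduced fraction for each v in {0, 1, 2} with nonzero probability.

Enumerate traces; 3 have nonzero weight after conditioning:
  (Z=0, X=0, Y=2) weight 4/147
  (Z=0, X=1, Y=1) weight 2/35
  (Z=0, X=2, Y=0) weight 2/105
Group by Y:
  weight(Y=0) = 2/105
  weight(Y=1) = 2/35
  weight(Y=2) = 4/147
Total weight = 2/105 + 2/35 + 4/147 = 76/735
P(Y=0 | obs) = 2/105 / 76/735 = 7/38
P(Y=1 | obs) = 2/35 / 76/735 = 21/38
P(Y=2 | obs) = 4/147 / 76/735 = 5/19

P(Y=0) = 7/38, P(Y=1) = 21/38, P(Y=2) = 5/19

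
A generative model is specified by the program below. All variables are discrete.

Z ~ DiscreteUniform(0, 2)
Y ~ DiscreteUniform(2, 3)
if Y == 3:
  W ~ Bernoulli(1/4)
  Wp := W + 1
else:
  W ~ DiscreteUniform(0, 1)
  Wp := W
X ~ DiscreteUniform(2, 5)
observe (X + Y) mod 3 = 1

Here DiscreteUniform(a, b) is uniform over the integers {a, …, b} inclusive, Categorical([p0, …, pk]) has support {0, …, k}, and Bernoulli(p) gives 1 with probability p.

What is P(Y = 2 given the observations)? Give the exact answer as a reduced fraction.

P(Y = 2 | obs) = 2/3

Enumerate traces; 18 have nonzero weight after conditioning:
  (Z=0, Y=2, W=0, X=2) weight 1/48
  (Z=0, Y=2, W=0, X=5) weight 1/48
  (Z=0, Y=2, W=1, X=2) weight 1/48
  (Z=0, Y=2, W=1, X=5) weight 1/48
  (Z=0, Y=3, W=0, X=4) weight 1/32
  (Z=0, Y=3, W=1, X=4) weight 1/96
  (Z=1, Y=2, W=0, X=2) weight 1/48
  (Z=1, Y=2, W=0, X=5) weight 1/48
  … 10 more
Group by Y:
  weight(Y=2) = 1/4
  weight(Y=3) = 1/8
Total weight = 1/4 + 1/8 = 3/8
P(Y=2 | obs) = 1/4 / 3/8 = 2/3
P(Y=3 | obs) = 1/8 / 3/8 = 1/3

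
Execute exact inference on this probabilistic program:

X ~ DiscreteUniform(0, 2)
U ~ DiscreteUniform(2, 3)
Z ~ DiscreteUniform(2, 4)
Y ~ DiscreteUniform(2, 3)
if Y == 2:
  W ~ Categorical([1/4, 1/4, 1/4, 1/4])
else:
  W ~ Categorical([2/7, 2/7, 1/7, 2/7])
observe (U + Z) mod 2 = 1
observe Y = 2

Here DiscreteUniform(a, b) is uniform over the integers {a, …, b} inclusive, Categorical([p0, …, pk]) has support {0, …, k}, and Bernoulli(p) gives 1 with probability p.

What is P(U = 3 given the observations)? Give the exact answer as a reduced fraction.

P(U = 3 | obs) = 2/3

Enumerate traces; 36 have nonzero weight after conditioning:
  (X=0, U=2, Z=3, Y=2, W=0) weight 1/144
  (X=0, U=2, Z=3, Y=2, W=1) weight 1/144
  (X=0, U=2, Z=3, Y=2, W=2) weight 1/144
  (X=0, U=2, Z=3, Y=2, W=3) weight 1/144
  (X=0, U=3, Z=2, Y=2, W=0) weight 1/144
  (X=0, U=3, Z=2, Y=2, W=1) weight 1/144
  (X=0, U=3, Z=2, Y=2, W=2) weight 1/144
  (X=0, U=3, Z=2, Y=2, W=3) weight 1/144
  … 28 more
Group by U:
  weight(U=2) = 1/12
  weight(U=3) = 1/6
Total weight = 1/12 + 1/6 = 1/4
P(U=2 | obs) = 1/12 / 1/4 = 1/3
P(U=3 | obs) = 1/6 / 1/4 = 2/3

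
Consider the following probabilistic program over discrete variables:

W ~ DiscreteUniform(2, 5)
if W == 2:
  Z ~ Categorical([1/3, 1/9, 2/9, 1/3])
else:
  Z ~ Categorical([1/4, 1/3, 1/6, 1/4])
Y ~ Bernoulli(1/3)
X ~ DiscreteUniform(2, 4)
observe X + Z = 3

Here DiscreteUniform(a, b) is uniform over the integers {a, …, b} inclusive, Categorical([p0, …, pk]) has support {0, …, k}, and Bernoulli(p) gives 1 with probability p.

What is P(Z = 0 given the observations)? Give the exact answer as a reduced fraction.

P(Z = 0 | obs) = 39/79

Enumerate traces; 16 have nonzero weight after conditioning:
  (W=2, Z=0, Y=0, X=3) weight 1/54
  (W=2, Z=0, Y=1, X=3) weight 1/108
  (W=2, Z=1, Y=0, X=2) weight 1/162
  (W=2, Z=1, Y=1, X=2) weight 1/324
  (W=3, Z=0, Y=0, X=3) weight 1/72
  (W=3, Z=0, Y=1, X=3) weight 1/144
  (W=3, Z=1, Y=0, X=2) weight 1/54
  (W=3, Z=1, Y=1, X=2) weight 1/108
  … 8 more
Group by Z:
  weight(Z=0) = 13/144
  weight(Z=1) = 5/54
Total weight = 13/144 + 5/54 = 79/432
P(Z=0 | obs) = 13/144 / 79/432 = 39/79
P(Z=1 | obs) = 5/54 / 79/432 = 40/79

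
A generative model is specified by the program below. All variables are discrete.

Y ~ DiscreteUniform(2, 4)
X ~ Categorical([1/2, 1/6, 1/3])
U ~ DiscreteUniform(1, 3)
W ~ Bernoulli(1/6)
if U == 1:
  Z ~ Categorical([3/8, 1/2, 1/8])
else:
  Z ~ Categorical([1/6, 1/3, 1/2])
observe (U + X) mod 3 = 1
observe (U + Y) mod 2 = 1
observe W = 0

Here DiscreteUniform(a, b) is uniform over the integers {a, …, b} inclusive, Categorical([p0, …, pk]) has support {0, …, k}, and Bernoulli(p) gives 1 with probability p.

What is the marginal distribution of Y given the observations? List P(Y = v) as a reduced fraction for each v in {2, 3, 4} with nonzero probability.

P(Y=2) = 2/5, P(Y=3) = 1/5, P(Y=4) = 2/5

Enumerate traces; 15 have nonzero weight after conditioning:
  (Y=2, X=0, U=1, W=0, Z=0) weight 5/288
  (Y=2, X=0, U=1, W=0, Z=1) weight 5/216
  (Y=2, X=0, U=1, W=0, Z=2) weight 5/864
  (Y=2, X=1, U=3, W=0, Z=0) weight 5/1944
  (Y=2, X=1, U=3, W=0, Z=1) weight 5/972
  (Y=2, X=1, U=3, W=0, Z=2) weight 5/648
  (Y=3, X=2, U=2, W=0, Z=0) weight 5/972
  (Y=3, X=2, U=2, W=0, Z=1) weight 5/486
  (Y=4, X=0, U=1, W=0, Z=0) weight 5/288
  … 6 more
Group by Y:
  weight(Y=2) = 5/81
  weight(Y=3) = 5/162
  weight(Y=4) = 5/81
Total weight = 5/81 + 5/162 + 5/81 = 25/162
P(Y=2 | obs) = 5/81 / 25/162 = 2/5
P(Y=3 | obs) = 5/162 / 25/162 = 1/5
P(Y=4 | obs) = 5/81 / 25/162 = 2/5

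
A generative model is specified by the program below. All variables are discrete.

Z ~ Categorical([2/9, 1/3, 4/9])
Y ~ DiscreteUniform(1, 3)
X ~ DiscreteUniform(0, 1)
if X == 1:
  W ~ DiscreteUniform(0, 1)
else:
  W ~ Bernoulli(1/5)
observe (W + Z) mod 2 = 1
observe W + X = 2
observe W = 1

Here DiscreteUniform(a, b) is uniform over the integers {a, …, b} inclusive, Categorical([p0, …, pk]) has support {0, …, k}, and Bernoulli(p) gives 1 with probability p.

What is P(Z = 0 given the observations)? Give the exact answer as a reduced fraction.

P(Z = 0 | obs) = 1/3

Enumerate traces; 6 have nonzero weight after conditioning:
  (Z=0, Y=1, X=1, W=1) weight 1/54
  (Z=0, Y=2, X=1, W=1) weight 1/54
  (Z=0, Y=3, X=1, W=1) weight 1/54
  (Z=2, Y=1, X=1, W=1) weight 1/27
  (Z=2, Y=2, X=1, W=1) weight 1/27
  (Z=2, Y=3, X=1, W=1) weight 1/27
Group by Z:
  weight(Z=0) = 1/18
  weight(Z=2) = 1/9
Total weight = 1/18 + 1/9 = 1/6
P(Z=0 | obs) = 1/18 / 1/6 = 1/3
P(Z=2 | obs) = 1/9 / 1/6 = 2/3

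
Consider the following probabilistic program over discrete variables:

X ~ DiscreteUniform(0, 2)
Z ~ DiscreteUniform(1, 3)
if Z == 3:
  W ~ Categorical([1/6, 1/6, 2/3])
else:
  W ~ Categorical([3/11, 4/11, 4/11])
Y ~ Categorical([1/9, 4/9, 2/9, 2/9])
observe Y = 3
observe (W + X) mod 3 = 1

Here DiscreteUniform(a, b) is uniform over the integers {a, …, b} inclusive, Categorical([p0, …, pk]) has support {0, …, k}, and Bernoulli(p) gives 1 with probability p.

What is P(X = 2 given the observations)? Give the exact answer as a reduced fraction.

P(X = 2 | obs) = 46/99

Enumerate traces; 9 have nonzero weight after conditioning:
  (X=0, Z=1, W=1, Y=3) weight 8/891
  (X=0, Z=2, W=1, Y=3) weight 8/891
  (X=0, Z=3, W=1, Y=3) weight 1/243
  (X=1, Z=1, W=0, Y=3) weight 2/297
  (X=1, Z=2, W=0, Y=3) weight 2/297
  (X=1, Z=3, W=0, Y=3) weight 1/243
  (X=2, Z=1, W=2, Y=3) weight 8/891
  (X=2, Z=2, W=2, Y=3) weight 8/891
  … 1 more
Group by X:
  weight(X=0) = 59/2673
  weight(X=1) = 47/2673
  weight(X=2) = 92/2673
Total weight = 59/2673 + 47/2673 + 92/2673 = 2/27
P(X=0 | obs) = 59/2673 / 2/27 = 59/198
P(X=1 | obs) = 47/2673 / 2/27 = 47/198
P(X=2 | obs) = 92/2673 / 2/27 = 46/99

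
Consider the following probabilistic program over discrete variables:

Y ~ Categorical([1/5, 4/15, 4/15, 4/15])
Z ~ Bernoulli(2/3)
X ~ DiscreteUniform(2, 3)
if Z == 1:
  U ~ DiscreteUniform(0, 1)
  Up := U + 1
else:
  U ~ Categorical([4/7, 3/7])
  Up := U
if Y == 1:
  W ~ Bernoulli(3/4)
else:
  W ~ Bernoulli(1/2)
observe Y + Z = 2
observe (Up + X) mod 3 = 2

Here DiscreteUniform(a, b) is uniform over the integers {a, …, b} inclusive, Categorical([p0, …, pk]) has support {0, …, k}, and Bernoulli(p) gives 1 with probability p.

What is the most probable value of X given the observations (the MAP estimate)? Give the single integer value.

Enumerate traces; 4 have nonzero weight after conditioning:
  (Y=1, Z=1, X=3, U=1, W=0) weight 1/90
  (Y=1, Z=1, X=3, U=1, W=1) weight 1/30
  (Y=2, Z=0, X=2, U=0, W=0) weight 4/315
  (Y=2, Z=0, X=2, U=0, W=1) weight 4/315
Group by X:
  weight(X=2) = 8/315
  weight(X=3) = 2/45
Total weight = 8/315 + 2/45 = 22/315
P(X=2 | obs) = 8/315 / 22/315 = 4/11
P(X=3 | obs) = 2/45 / 22/315 = 7/11
argmax = 3

argmax_v P(X = v | obs) = 3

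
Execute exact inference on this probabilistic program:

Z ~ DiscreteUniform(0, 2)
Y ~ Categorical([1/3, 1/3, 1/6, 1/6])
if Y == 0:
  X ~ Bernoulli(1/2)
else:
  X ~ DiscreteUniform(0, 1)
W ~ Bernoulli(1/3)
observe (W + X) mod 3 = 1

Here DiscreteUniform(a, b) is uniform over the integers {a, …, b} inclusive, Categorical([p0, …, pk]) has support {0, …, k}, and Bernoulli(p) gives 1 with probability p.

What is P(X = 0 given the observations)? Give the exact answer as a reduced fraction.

Enumerate traces; 24 have nonzero weight after conditioning:
  (Z=0, Y=0, X=0, W=1) weight 1/54
  (Z=0, Y=0, X=1, W=0) weight 1/27
  (Z=0, Y=1, X=0, W=1) weight 1/54
  (Z=0, Y=1, X=1, W=0) weight 1/27
  (Z=0, Y=2, X=0, W=1) weight 1/108
  (Z=0, Y=2, X=1, W=0) weight 1/54
  (Z=0, Y=3, X=0, W=1) weight 1/108
  (Z=0, Y=3, X=1, W=0) weight 1/54
  … 16 more
Group by X:
  weight(X=0) = 1/6
  weight(X=1) = 1/3
Total weight = 1/6 + 1/3 = 1/2
P(X=0 | obs) = 1/6 / 1/2 = 1/3
P(X=1 | obs) = 1/3 / 1/2 = 2/3

P(X = 0 | obs) = 1/3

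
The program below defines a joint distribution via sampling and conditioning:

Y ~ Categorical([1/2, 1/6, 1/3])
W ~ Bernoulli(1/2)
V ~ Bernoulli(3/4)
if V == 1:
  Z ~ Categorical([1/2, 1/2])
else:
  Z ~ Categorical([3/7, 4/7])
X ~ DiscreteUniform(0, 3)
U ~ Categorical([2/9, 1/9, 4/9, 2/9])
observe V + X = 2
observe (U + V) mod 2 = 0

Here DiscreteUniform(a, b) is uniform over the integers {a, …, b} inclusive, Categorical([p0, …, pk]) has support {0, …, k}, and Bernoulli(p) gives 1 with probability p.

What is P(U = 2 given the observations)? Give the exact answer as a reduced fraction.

P(U = 2 | obs) = 4/15

Enumerate traces; 48 have nonzero weight after conditioning:
  (Y=0, W=0, V=0, Z=0, X=2, U=0) weight 1/672
  (Y=0, W=0, V=0, Z=0, X=2, U=2) weight 1/336
  (Y=0, W=0, V=0, Z=1, X=2, U=0) weight 1/504
  (Y=0, W=0, V=0, Z=1, X=2, U=2) weight 1/252
  (Y=0, W=0, V=1, Z=0, X=1, U=1) weight 1/384
  (Y=0, W=0, V=1, Z=0, X=1, U=3) weight 1/192
  (Y=0, W=0, V=1, Z=1, X=1, U=1) weight 1/384
  (Y=0, W=0, V=1, Z=1, X=1, U=3) weight 1/192
  … 40 more
Group by U:
  weight(U=0) = 1/72
  weight(U=1) = 1/48
  weight(U=2) = 1/36
  weight(U=3) = 1/24
Total weight = 1/72 + 1/48 + 1/36 + 1/24 = 5/48
P(U=0 | obs) = 1/72 / 5/48 = 2/15
P(U=1 | obs) = 1/48 / 5/48 = 1/5
P(U=2 | obs) = 1/36 / 5/48 = 4/15
P(U=3 | obs) = 1/24 / 5/48 = 2/5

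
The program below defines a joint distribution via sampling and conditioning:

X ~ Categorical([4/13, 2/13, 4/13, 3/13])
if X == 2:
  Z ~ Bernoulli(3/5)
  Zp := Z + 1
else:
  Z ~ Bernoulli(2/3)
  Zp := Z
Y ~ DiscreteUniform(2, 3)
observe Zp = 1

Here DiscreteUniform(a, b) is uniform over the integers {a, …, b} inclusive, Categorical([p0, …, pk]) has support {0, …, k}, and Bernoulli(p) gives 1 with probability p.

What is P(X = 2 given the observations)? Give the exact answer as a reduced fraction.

Enumerate traces; 8 have nonzero weight after conditioning:
  (X=0, Z=1, Y=2) weight 4/39
  (X=0, Z=1, Y=3) weight 4/39
  (X=1, Z=1, Y=2) weight 2/39
  (X=1, Z=1, Y=3) weight 2/39
  (X=2, Z=0, Y=2) weight 4/65
  (X=2, Z=0, Y=3) weight 4/65
  (X=3, Z=1, Y=2) weight 1/13
  (X=3, Z=1, Y=3) weight 1/13
Group by X:
  weight(X=0) = 8/39
  weight(X=1) = 4/39
  weight(X=2) = 8/65
  weight(X=3) = 2/13
Total weight = 8/39 + 4/39 + 8/65 + 2/13 = 38/65
P(X=0 | obs) = 8/39 / 38/65 = 20/57
P(X=1 | obs) = 4/39 / 38/65 = 10/57
P(X=2 | obs) = 8/65 / 38/65 = 4/19
P(X=3 | obs) = 2/13 / 38/65 = 5/19

P(X = 2 | obs) = 4/19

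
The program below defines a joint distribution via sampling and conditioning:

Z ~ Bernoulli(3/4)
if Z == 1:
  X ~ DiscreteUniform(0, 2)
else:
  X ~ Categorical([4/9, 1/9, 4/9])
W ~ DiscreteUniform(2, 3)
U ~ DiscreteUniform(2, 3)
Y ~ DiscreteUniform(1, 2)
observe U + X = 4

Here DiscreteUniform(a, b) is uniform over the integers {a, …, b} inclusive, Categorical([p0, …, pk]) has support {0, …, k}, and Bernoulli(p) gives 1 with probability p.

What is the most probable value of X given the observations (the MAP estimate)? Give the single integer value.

argmax_v P(X = v | obs) = 2

Enumerate traces; 16 have nonzero weight after conditioning:
  (Z=0, X=1, W=2, U=3, Y=1) weight 1/288
  (Z=0, X=1, W=2, U=3, Y=2) weight 1/288
  (Z=0, X=1, W=3, U=3, Y=1) weight 1/288
  (Z=0, X=1, W=3, U=3, Y=2) weight 1/288
  (Z=0, X=2, W=2, U=2, Y=1) weight 1/72
  (Z=0, X=2, W=2, U=2, Y=2) weight 1/72
  (Z=0, X=2, W=3, U=2, Y=1) weight 1/72
  (Z=0, X=2, W=3, U=2, Y=2) weight 1/72
  … 8 more
Group by X:
  weight(X=1) = 5/36
  weight(X=2) = 13/72
Total weight = 5/36 + 13/72 = 23/72
P(X=1 | obs) = 5/36 / 23/72 = 10/23
P(X=2 | obs) = 13/72 / 23/72 = 13/23
argmax = 2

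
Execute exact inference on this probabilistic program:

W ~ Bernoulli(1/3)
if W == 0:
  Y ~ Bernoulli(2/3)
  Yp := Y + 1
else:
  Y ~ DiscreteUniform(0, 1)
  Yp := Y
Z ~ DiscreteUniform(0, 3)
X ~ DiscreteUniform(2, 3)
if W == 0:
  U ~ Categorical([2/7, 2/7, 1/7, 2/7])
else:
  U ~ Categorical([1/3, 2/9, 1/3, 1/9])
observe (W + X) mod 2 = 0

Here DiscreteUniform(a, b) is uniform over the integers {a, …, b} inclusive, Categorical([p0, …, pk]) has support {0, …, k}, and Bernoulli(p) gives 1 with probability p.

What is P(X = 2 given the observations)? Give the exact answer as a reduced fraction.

P(X = 2 | obs) = 2/3

Enumerate traces; 64 have nonzero weight after conditioning:
  (W=0, Y=0, Z=0, X=2, U=0) weight 1/126
  (W=0, Y=0, Z=0, X=2, U=1) weight 1/126
  (W=0, Y=0, Z=0, X=2, U=2) weight 1/252
  (W=0, Y=0, Z=0, X=2, U=3) weight 1/126
  (W=0, Y=0, Z=1, X=2, U=0) weight 1/126
  (W=0, Y=0, Z=1, X=2, U=1) weight 1/126
  (W=0, Y=0, Z=1, X=2, U=2) weight 1/252
  (W=0, Y=0, Z=1, X=2, U=3) weight 1/126
  (W=1, Y=0, Z=0, X=3, U=0) weight 1/144
  … 55 more
Group by X:
  weight(X=2) = 1/3
  weight(X=3) = 1/6
Total weight = 1/3 + 1/6 = 1/2
P(X=2 | obs) = 1/3 / 1/2 = 2/3
P(X=3 | obs) = 1/6 / 1/2 = 1/3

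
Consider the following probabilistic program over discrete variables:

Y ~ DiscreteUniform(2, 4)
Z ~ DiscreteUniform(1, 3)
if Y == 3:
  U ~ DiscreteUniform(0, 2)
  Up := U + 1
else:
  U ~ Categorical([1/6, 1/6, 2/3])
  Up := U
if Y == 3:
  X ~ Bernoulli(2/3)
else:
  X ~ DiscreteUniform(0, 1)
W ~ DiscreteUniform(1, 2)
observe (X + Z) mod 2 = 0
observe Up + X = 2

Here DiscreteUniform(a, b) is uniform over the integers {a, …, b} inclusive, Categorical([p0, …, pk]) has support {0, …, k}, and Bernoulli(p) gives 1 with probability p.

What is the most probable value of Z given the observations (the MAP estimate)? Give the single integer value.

Enumerate traces; 18 have nonzero weight after conditioning:
  (Y=2, Z=1, U=1, X=1, W=1) weight 1/216
  (Y=2, Z=1, U=1, X=1, W=2) weight 1/216
  (Y=2, Z=2, U=2, X=0, W=1) weight 1/54
  (Y=2, Z=2, U=2, X=0, W=2) weight 1/54
  (Y=2, Z=3, U=1, X=1, W=1) weight 1/216
  (Y=2, Z=3, U=1, X=1, W=2) weight 1/216
  (Y=3, Z=1, U=0, X=1, W=1) weight 1/81
  (Y=3, Z=1, U=0, X=1, W=2) weight 1/81
  … 10 more
Group by Z:
  weight(Z=1) = 7/162
  weight(Z=2) = 7/81
  weight(Z=3) = 7/162
Total weight = 7/162 + 7/81 + 7/162 = 14/81
P(Z=1 | obs) = 7/162 / 14/81 = 1/4
P(Z=2 | obs) = 7/81 / 14/81 = 1/2
P(Z=3 | obs) = 7/162 / 14/81 = 1/4
argmax = 2

argmax_v P(Z = v | obs) = 2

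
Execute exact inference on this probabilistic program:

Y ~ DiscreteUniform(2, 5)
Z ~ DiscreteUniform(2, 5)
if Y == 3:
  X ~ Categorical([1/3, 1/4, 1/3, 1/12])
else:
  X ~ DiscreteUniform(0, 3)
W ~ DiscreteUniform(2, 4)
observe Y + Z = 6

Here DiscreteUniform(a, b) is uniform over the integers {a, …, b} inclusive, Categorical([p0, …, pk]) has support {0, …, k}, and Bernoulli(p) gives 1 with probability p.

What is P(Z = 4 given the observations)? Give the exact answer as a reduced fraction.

P(Z = 4 | obs) = 1/3

Enumerate traces; 36 have nonzero weight after conditioning:
  (Y=2, Z=4, X=0, W=2) weight 1/192
  (Y=2, Z=4, X=0, W=3) weight 1/192
  (Y=2, Z=4, X=0, W=4) weight 1/192
  (Y=2, Z=4, X=1, W=2) weight 1/192
  (Y=2, Z=4, X=1, W=3) weight 1/192
  (Y=2, Z=4, X=1, W=4) weight 1/192
  (Y=2, Z=4, X=2, W=2) weight 1/192
  (Y=2, Z=4, X=2, W=3) weight 1/192
  (Y=3, Z=3, X=0, W=2) weight 1/144
  (Y=4, Z=2, X=0, W=2) weight 1/192
  … 26 more
Group by Z:
  weight(Z=2) = 1/16
  weight(Z=3) = 1/16
  weight(Z=4) = 1/16
Total weight = 1/16 + 1/16 + 1/16 = 3/16
P(Z=2 | obs) = 1/16 / 3/16 = 1/3
P(Z=3 | obs) = 1/16 / 3/16 = 1/3
P(Z=4 | obs) = 1/16 / 3/16 = 1/3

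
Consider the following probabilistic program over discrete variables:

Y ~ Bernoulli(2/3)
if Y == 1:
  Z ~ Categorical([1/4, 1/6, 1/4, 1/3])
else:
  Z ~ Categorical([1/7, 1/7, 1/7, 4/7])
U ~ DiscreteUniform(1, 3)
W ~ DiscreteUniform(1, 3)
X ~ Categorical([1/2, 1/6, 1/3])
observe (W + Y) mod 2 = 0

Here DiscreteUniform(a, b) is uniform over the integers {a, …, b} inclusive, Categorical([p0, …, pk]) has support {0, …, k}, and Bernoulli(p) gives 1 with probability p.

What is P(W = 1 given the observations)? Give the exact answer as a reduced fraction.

P(W = 1 | obs) = 2/5

Enumerate traces; 108 have nonzero weight after conditioning:
  (Y=0, Z=0, U=1, W=2, X=0) weight 1/378
  (Y=0, Z=0, U=1, W=2, X=1) weight 1/1134
  (Y=0, Z=0, U=1, W=2, X=2) weight 1/567
  (Y=0, Z=0, U=2, W=2, X=0) weight 1/378
  (Y=0, Z=0, U=2, W=2, X=1) weight 1/1134
  (Y=0, Z=0, U=2, W=2, X=2) weight 1/567
  (Y=0, Z=0, U=3, W=2, X=0) weight 1/378
  (Y=0, Z=0, U=3, W=2, X=1) weight 1/1134
  (Y=1, Z=0, U=1, W=1, X=0) weight 1/108
  (Y=1, Z=0, U=1, W=3, X=0) weight 1/108
  … 98 more
Group by W:
  weight(W=1) = 2/9
  weight(W=2) = 1/9
  weight(W=3) = 2/9
Total weight = 2/9 + 1/9 + 2/9 = 5/9
P(W=1 | obs) = 2/9 / 5/9 = 2/5
P(W=2 | obs) = 1/9 / 5/9 = 1/5
P(W=3 | obs) = 2/9 / 5/9 = 2/5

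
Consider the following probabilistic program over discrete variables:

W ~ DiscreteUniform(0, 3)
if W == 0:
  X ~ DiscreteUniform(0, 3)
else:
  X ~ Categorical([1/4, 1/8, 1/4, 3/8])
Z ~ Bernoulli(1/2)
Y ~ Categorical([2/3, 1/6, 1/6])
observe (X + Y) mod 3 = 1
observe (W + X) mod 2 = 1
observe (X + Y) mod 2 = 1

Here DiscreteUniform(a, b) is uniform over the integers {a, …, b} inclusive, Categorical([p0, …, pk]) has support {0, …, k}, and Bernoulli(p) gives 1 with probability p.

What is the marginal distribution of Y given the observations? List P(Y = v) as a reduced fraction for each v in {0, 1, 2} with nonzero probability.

P(Y=0) = 3/4, P(Y=1) = 1/4

Enumerate traces; 8 have nonzero weight after conditioning:
  (W=0, X=1, Z=0, Y=0) weight 1/48
  (W=0, X=1, Z=1, Y=0) weight 1/48
  (W=1, X=0, Z=0, Y=1) weight 1/192
  (W=1, X=0, Z=1, Y=1) weight 1/192
  (W=2, X=1, Z=0, Y=0) weight 1/96
  (W=2, X=1, Z=1, Y=0) weight 1/96
  (W=3, X=0, Z=0, Y=1) weight 1/192
  (W=3, X=0, Z=1, Y=1) weight 1/192
Group by Y:
  weight(Y=0) = 1/16
  weight(Y=1) = 1/48
Total weight = 1/16 + 1/48 = 1/12
P(Y=0 | obs) = 1/16 / 1/12 = 3/4
P(Y=1 | obs) = 1/48 / 1/12 = 1/4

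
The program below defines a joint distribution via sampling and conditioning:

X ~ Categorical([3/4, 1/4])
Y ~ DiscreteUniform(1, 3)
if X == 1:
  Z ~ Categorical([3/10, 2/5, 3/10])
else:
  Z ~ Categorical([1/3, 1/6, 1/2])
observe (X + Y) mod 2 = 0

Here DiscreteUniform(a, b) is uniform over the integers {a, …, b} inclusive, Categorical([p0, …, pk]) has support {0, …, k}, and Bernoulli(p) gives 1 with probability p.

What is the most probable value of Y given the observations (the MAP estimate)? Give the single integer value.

argmax_v P(Y = v | obs) = 2

Enumerate traces; 9 have nonzero weight after conditioning:
  (X=0, Y=2, Z=0) weight 1/12
  (X=0, Y=2, Z=1) weight 1/24
  (X=0, Y=2, Z=2) weight 1/8
  (X=1, Y=1, Z=0) weight 1/40
  (X=1, Y=1, Z=1) weight 1/30
  (X=1, Y=1, Z=2) weight 1/40
  (X=1, Y=3, Z=0) weight 1/40
  (X=1, Y=3, Z=1) weight 1/30
  … 1 more
Group by Y:
  weight(Y=1) = 1/12
  weight(Y=2) = 1/4
  weight(Y=3) = 1/12
Total weight = 1/12 + 1/4 + 1/12 = 5/12
P(Y=1 | obs) = 1/12 / 5/12 = 1/5
P(Y=2 | obs) = 1/4 / 5/12 = 3/5
P(Y=3 | obs) = 1/12 / 5/12 = 1/5
argmax = 2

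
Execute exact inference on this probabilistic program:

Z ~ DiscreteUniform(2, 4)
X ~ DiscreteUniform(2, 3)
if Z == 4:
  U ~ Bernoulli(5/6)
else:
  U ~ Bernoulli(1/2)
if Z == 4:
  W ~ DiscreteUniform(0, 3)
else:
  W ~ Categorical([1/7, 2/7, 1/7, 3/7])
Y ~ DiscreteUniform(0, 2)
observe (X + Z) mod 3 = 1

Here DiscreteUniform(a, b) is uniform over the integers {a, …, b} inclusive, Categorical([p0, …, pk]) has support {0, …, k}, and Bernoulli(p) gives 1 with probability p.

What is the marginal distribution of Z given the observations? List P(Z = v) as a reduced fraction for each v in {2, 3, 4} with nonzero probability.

Enumerate traces; 48 have nonzero weight after conditioning:
  (Z=2, X=2, U=0, W=0, Y=0) weight 1/252
  (Z=2, X=2, U=0, W=0, Y=1) weight 1/252
  (Z=2, X=2, U=0, W=0, Y=2) weight 1/252
  (Z=2, X=2, U=0, W=1, Y=0) weight 1/126
  (Z=2, X=2, U=0, W=1, Y=1) weight 1/126
  (Z=2, X=2, U=0, W=1, Y=2) weight 1/126
  (Z=2, X=2, U=0, W=2, Y=0) weight 1/252
  (Z=2, X=2, U=0, W=2, Y=1) weight 1/252
  (Z=4, X=3, U=0, W=0, Y=0) weight 1/432
  … 39 more
Group by Z:
  weight(Z=2) = 1/6
  weight(Z=4) = 1/6
Total weight = 1/6 + 1/6 = 1/3
P(Z=2 | obs) = 1/6 / 1/3 = 1/2
P(Z=4 | obs) = 1/6 / 1/3 = 1/2

P(Z=2) = 1/2, P(Z=4) = 1/2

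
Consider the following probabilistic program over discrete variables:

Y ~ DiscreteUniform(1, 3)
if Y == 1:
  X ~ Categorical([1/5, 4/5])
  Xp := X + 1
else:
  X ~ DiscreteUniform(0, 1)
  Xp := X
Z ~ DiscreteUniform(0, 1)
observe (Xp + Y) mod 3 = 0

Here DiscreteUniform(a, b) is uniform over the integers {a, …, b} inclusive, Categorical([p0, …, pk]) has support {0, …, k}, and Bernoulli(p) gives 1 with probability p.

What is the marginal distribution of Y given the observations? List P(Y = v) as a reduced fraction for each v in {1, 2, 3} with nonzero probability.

Enumerate traces; 6 have nonzero weight after conditioning:
  (Y=1, X=1, Z=0) weight 2/15
  (Y=1, X=1, Z=1) weight 2/15
  (Y=2, X=1, Z=0) weight 1/12
  (Y=2, X=1, Z=1) weight 1/12
  (Y=3, X=0, Z=0) weight 1/12
  (Y=3, X=0, Z=1) weight 1/12
Group by Y:
  weight(Y=1) = 4/15
  weight(Y=2) = 1/6
  weight(Y=3) = 1/6
Total weight = 4/15 + 1/6 + 1/6 = 3/5
P(Y=1 | obs) = 4/15 / 3/5 = 4/9
P(Y=2 | obs) = 1/6 / 3/5 = 5/18
P(Y=3 | obs) = 1/6 / 3/5 = 5/18

P(Y=1) = 4/9, P(Y=2) = 5/18, P(Y=3) = 5/18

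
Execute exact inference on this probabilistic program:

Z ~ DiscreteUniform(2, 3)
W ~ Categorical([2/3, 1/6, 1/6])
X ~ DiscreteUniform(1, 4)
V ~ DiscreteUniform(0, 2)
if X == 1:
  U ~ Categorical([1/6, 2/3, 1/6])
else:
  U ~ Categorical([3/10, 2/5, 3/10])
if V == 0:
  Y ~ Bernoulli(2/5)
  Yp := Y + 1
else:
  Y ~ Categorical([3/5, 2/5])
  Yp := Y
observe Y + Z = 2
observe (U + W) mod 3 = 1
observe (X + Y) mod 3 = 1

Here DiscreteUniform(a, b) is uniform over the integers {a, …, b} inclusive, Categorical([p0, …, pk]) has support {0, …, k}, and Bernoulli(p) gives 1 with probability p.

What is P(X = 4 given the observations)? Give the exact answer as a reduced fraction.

P(X = 4 | obs) = 11/26

Enumerate traces; 18 have nonzero weight after conditioning:
  (Z=2, W=0, X=1, V=0, U=1, Y=0) weight 1/90
  (Z=2, W=0, X=1, V=1, U=1, Y=0) weight 1/90
  (Z=2, W=0, X=1, V=2, U=1, Y=0) weight 1/90
  (Z=2, W=0, X=4, V=0, U=1, Y=0) weight 1/150
  (Z=2, W=0, X=4, V=1, U=1, Y=0) weight 1/150
  (Z=2, W=0, X=4, V=2, U=1, Y=0) weight 1/150
  (Z=2, W=1, X=1, V=0, U=0, Y=0) weight 1/1440
  (Z=2, W=1, X=1, V=1, U=0, Y=0) weight 1/1440
  … 10 more
Group by X:
  weight(X=1) = 3/80
  weight(X=4) = 11/400
Total weight = 3/80 + 11/400 = 13/200
P(X=1 | obs) = 3/80 / 13/200 = 15/26
P(X=4 | obs) = 11/400 / 13/200 = 11/26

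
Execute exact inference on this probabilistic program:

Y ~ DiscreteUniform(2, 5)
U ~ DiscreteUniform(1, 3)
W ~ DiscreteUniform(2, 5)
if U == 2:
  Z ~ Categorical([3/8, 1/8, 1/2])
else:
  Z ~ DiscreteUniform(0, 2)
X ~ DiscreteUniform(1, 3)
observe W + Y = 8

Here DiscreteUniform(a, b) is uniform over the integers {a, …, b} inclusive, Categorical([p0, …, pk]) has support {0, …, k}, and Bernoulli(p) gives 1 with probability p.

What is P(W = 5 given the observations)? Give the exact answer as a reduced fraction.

P(W = 5 | obs) = 1/3

Enumerate traces; 81 have nonzero weight after conditioning:
  (Y=3, U=1, W=5, Z=0, X=1) weight 1/432
  (Y=3, U=1, W=5, Z=0, X=2) weight 1/432
  (Y=3, U=1, W=5, Z=0, X=3) weight 1/432
  (Y=3, U=1, W=5, Z=1, X=1) weight 1/432
  (Y=3, U=1, W=5, Z=1, X=2) weight 1/432
  (Y=3, U=1, W=5, Z=1, X=3) weight 1/432
  (Y=3, U=1, W=5, Z=2, X=1) weight 1/432
  (Y=3, U=1, W=5, Z=2, X=2) weight 1/432
  (Y=4, U=1, W=4, Z=0, X=1) weight 1/432
  (Y=5, U=1, W=3, Z=0, X=1) weight 1/432
  … 71 more
Group by W:
  weight(W=3) = 1/16
  weight(W=4) = 1/16
  weight(W=5) = 1/16
Total weight = 1/16 + 1/16 + 1/16 = 3/16
P(W=3 | obs) = 1/16 / 3/16 = 1/3
P(W=4 | obs) = 1/16 / 3/16 = 1/3
P(W=5 | obs) = 1/16 / 3/16 = 1/3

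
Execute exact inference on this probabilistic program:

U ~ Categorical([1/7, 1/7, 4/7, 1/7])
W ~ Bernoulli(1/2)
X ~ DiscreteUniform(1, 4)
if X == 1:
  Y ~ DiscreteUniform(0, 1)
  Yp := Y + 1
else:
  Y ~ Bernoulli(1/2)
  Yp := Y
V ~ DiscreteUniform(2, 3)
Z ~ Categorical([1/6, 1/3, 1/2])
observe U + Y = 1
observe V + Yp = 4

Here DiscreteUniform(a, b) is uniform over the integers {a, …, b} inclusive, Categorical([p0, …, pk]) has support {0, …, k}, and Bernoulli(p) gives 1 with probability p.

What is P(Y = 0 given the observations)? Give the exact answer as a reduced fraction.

P(Y = 0 | obs) = 1/5

Enumerate traces; 30 have nonzero weight after conditioning:
  (U=0, W=0, X=1, Y=1, V=2, Z=0) weight 1/1344
  (U=0, W=0, X=1, Y=1, V=2, Z=1) weight 1/672
  (U=0, W=0, X=1, Y=1, V=2, Z=2) weight 1/448
  (U=0, W=0, X=2, Y=1, V=3, Z=0) weight 1/1344
  (U=0, W=0, X=2, Y=1, V=3, Z=1) weight 1/672
  (U=0, W=0, X=2, Y=1, V=3, Z=2) weight 1/448
  (U=0, W=0, X=3, Y=1, V=3, Z=0) weight 1/1344
  (U=0, W=0, X=3, Y=1, V=3, Z=1) weight 1/672
  (U=1, W=0, X=1, Y=0, V=3, Z=0) weight 1/1344
  … 21 more
Group by Y:
  weight(Y=0) = 1/112
  weight(Y=1) = 1/28
Total weight = 1/112 + 1/28 = 5/112
P(Y=0 | obs) = 1/112 / 5/112 = 1/5
P(Y=1 | obs) = 1/28 / 5/112 = 4/5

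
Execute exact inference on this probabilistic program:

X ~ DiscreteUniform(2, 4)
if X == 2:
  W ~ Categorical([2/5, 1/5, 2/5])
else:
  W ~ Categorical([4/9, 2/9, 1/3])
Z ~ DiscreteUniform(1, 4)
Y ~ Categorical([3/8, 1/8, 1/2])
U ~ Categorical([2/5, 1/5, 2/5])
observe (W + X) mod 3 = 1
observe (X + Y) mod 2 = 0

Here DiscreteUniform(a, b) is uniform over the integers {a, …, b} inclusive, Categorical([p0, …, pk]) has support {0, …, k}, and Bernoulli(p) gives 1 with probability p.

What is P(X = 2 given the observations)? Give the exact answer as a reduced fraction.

Enumerate traces; 60 have nonzero weight after conditioning:
  (X=2, W=2, Z=1, Y=0, U=0) weight 1/200
  (X=2, W=2, Z=1, Y=0, U=1) weight 1/400
  (X=2, W=2, Z=1, Y=0, U=2) weight 1/200
  (X=2, W=2, Z=1, Y=2, U=0) weight 1/150
  (X=2, W=2, Z=1, Y=2, U=1) weight 1/300
  (X=2, W=2, Z=1, Y=2, U=2) weight 1/150
  (X=2, W=2, Z=2, Y=0, U=0) weight 1/200
  (X=2, W=2, Z=2, Y=0, U=1) weight 1/400
  (X=3, W=1, Z=1, Y=1, U=0) weight 1/1080
  (X=4, W=0, Z=1, Y=0, U=0) weight 1/180
  … 50 more
Group by X:
  weight(X=2) = 7/60
  weight(X=3) = 1/108
  weight(X=4) = 7/54
Total weight = 7/60 + 1/108 + 7/54 = 23/90
P(X=2 | obs) = 7/60 / 23/90 = 21/46
P(X=3 | obs) = 1/108 / 23/90 = 5/138
P(X=4 | obs) = 7/54 / 23/90 = 35/69

P(X = 2 | obs) = 21/46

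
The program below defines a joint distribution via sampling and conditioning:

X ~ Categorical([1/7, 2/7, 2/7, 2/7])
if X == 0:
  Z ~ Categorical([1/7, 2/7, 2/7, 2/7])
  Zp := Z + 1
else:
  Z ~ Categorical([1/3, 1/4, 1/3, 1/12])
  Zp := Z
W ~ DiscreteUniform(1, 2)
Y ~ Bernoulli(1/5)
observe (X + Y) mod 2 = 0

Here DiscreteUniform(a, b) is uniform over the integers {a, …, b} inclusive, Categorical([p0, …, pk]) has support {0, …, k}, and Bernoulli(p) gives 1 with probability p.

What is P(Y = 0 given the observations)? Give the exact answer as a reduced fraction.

Enumerate traces; 32 have nonzero weight after conditioning:
  (X=0, Z=0, W=1, Y=0) weight 2/245
  (X=0, Z=0, W=2, Y=0) weight 2/245
  (X=0, Z=1, W=1, Y=0) weight 4/245
  (X=0, Z=1, W=2, Y=0) weight 4/245
  (X=0, Z=2, W=1, Y=0) weight 4/245
  (X=0, Z=2, W=2, Y=0) weight 4/245
  (X=0, Z=3, W=1, Y=0) weight 4/245
  (X=0, Z=3, W=2, Y=0) weight 4/245
  (X=1, Z=0, W=1, Y=1) weight 1/105
  … 23 more
Group by Y:
  weight(Y=0) = 12/35
  weight(Y=1) = 4/35
Total weight = 12/35 + 4/35 = 16/35
P(Y=0 | obs) = 12/35 / 16/35 = 3/4
P(Y=1 | obs) = 4/35 / 16/35 = 1/4

P(Y = 0 | obs) = 3/4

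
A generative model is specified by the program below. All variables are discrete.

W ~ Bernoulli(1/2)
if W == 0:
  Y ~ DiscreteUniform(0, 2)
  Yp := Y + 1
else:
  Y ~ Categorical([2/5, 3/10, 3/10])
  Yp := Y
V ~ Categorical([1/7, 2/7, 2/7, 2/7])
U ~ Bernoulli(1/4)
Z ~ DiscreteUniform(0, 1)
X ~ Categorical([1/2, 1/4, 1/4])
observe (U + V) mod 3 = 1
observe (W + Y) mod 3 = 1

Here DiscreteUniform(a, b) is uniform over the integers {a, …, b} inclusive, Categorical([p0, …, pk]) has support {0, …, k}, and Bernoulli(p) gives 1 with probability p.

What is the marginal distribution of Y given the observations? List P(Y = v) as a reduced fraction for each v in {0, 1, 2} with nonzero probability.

P(Y=0) = 6/11, P(Y=1) = 5/11

Enumerate traces; 36 have nonzero weight after conditioning:
  (W=0, Y=1, V=0, U=1, Z=0, X=0) weight 1/672
  (W=0, Y=1, V=0, U=1, Z=0, X=1) weight 1/1344
  (W=0, Y=1, V=0, U=1, Z=0, X=2) weight 1/1344
  (W=0, Y=1, V=0, U=1, Z=1, X=0) weight 1/672
  (W=0, Y=1, V=0, U=1, Z=1, X=1) weight 1/1344
  (W=0, Y=1, V=0, U=1, Z=1, X=2) weight 1/1344
  (W=0, Y=1, V=1, U=0, Z=0, X=0) weight 1/112
  (W=0, Y=1, V=1, U=0, Z=0, X=1) weight 1/224
  (W=1, Y=0, V=0, U=1, Z=0, X=0) weight 1/560
  … 27 more
Group by Y:
  weight(Y=0) = 9/140
  weight(Y=1) = 3/56
Total weight = 9/140 + 3/56 = 33/280
P(Y=0 | obs) = 9/140 / 33/280 = 6/11
P(Y=1 | obs) = 3/56 / 33/280 = 5/11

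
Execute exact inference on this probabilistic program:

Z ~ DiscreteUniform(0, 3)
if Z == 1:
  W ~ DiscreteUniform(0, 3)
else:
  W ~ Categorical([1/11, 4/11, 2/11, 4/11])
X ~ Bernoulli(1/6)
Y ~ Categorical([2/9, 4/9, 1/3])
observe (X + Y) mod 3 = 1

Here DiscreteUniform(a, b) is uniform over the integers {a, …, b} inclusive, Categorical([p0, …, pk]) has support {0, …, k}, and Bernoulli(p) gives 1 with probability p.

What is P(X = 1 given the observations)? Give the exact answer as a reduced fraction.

Enumerate traces; 32 have nonzero weight after conditioning:
  (Z=0, W=0, X=0, Y=1) weight 5/594
  (Z=0, W=0, X=1, Y=0) weight 1/1188
  (Z=0, W=1, X=0, Y=1) weight 10/297
  (Z=0, W=1, X=1, Y=0) weight 1/297
  (Z=0, W=2, X=0, Y=1) weight 5/297
  (Z=0, W=2, X=1, Y=0) weight 1/594
  (Z=0, W=3, X=0, Y=1) weight 10/297
  (Z=0, W=3, X=1, Y=0) weight 1/297
  … 24 more
Group by X:
  weight(X=0) = 10/27
  weight(X=1) = 1/27
Total weight = 10/27 + 1/27 = 11/27
P(X=0 | obs) = 10/27 / 11/27 = 10/11
P(X=1 | obs) = 1/27 / 11/27 = 1/11

P(X = 1 | obs) = 1/11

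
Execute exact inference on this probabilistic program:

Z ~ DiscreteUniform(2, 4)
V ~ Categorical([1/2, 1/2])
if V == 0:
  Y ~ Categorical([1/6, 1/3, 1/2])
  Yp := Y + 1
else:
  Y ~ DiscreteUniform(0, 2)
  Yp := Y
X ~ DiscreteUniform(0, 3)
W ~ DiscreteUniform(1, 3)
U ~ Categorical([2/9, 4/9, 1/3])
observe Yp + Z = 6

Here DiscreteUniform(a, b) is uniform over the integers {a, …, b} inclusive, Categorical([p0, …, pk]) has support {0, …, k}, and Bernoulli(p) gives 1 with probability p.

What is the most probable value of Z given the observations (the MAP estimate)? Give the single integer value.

argmax_v P(Z = v | obs) = 4

Enumerate traces; 108 have nonzero weight after conditioning:
  (Z=3, V=0, Y=2, X=0, W=1, U=0) weight 1/648
  (Z=3, V=0, Y=2, X=0, W=1, U=1) weight 1/324
  (Z=3, V=0, Y=2, X=0, W=1, U=2) weight 1/432
  (Z=3, V=0, Y=2, X=0, W=2, U=0) weight 1/648
  (Z=3, V=0, Y=2, X=0, W=2, U=1) weight 1/324
  (Z=3, V=0, Y=2, X=0, W=2, U=2) weight 1/432
  (Z=3, V=0, Y=2, X=0, W=3, U=0) weight 1/648
  (Z=3, V=0, Y=2, X=0, W=3, U=1) weight 1/324
  (Z=4, V=0, Y=1, X=0, W=1, U=0) weight 1/972
  … 99 more
Group by Z:
  weight(Z=3) = 1/12
  weight(Z=4) = 1/9
Total weight = 1/12 + 1/9 = 7/36
P(Z=3 | obs) = 1/12 / 7/36 = 3/7
P(Z=4 | obs) = 1/9 / 7/36 = 4/7
argmax = 4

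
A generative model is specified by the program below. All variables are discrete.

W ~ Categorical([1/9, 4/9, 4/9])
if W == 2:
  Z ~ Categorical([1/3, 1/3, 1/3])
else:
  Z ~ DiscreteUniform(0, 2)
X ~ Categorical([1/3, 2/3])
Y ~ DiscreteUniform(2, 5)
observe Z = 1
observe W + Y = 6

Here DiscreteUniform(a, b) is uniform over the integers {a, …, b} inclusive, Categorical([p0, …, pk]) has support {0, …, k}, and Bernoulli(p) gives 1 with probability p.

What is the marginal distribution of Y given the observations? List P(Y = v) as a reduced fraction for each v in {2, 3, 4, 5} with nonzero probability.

Enumerate traces; 4 have nonzero weight after conditioning:
  (W=1, Z=1, X=0, Y=5) weight 1/81
  (W=1, Z=1, X=1, Y=5) weight 2/81
  (W=2, Z=1, X=0, Y=4) weight 1/81
  (W=2, Z=1, X=1, Y=4) weight 2/81
Group by Y:
  weight(Y=4) = 1/27
  weight(Y=5) = 1/27
Total weight = 1/27 + 1/27 = 2/27
P(Y=4 | obs) = 1/27 / 2/27 = 1/2
P(Y=5 | obs) = 1/27 / 2/27 = 1/2

P(Y=4) = 1/2, P(Y=5) = 1/2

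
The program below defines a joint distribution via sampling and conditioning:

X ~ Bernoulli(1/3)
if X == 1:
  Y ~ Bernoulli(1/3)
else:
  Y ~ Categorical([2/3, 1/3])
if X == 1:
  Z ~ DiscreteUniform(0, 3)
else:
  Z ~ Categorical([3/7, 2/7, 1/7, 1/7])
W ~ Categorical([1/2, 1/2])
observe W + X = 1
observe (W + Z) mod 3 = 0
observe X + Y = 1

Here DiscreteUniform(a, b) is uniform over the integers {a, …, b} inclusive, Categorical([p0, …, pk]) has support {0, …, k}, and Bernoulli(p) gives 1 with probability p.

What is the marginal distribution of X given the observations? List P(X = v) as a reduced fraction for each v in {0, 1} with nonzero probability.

P(X=0) = 2/9, P(X=1) = 7/9

Enumerate traces; 3 have nonzero weight after conditioning:
  (X=0, Y=1, Z=2, W=1) weight 1/63
  (X=1, Y=0, Z=0, W=0) weight 1/36
  (X=1, Y=0, Z=3, W=0) weight 1/36
Group by X:
  weight(X=0) = 1/63
  weight(X=1) = 1/18
Total weight = 1/63 + 1/18 = 1/14
P(X=0 | obs) = 1/63 / 1/14 = 2/9
P(X=1 | obs) = 1/18 / 1/14 = 7/9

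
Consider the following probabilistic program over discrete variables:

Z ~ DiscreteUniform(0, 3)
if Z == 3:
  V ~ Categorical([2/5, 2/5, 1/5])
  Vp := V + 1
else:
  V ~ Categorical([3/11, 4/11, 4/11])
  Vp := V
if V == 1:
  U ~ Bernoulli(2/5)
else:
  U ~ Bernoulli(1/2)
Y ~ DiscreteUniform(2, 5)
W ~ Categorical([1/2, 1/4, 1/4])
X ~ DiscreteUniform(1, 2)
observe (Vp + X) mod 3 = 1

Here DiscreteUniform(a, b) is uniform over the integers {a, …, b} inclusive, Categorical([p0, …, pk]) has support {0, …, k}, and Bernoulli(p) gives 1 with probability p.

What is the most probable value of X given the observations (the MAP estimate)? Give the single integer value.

Enumerate traces; 192 have nonzero weight after conditioning:
  (Z=0, V=0, U=0, Y=2, W=0, X=1) weight 3/1408
  (Z=0, V=0, U=0, Y=2, W=1, X=1) weight 3/2816
  (Z=0, V=0, U=0, Y=2, W=2, X=1) weight 3/2816
  (Z=0, V=0, U=0, Y=3, W=0, X=1) weight 3/1408
  (Z=0, V=0, U=0, Y=3, W=1, X=1) weight 3/2816
  (Z=0, V=0, U=0, Y=3, W=2, X=1) weight 3/2816
  (Z=0, V=0, U=0, Y=4, W=0, X=1) weight 3/1408
  (Z=0, V=0, U=0, Y=4, W=1, X=1) weight 3/2816
  (Z=0, V=2, U=0, Y=2, W=0, X=2) weight 1/352
  … 183 more
Group by X:
  weight(X=1) = 7/55
  weight(X=2) = 41/220
Total weight = 7/55 + 41/220 = 69/220
P(X=1 | obs) = 7/55 / 69/220 = 28/69
P(X=2 | obs) = 41/220 / 69/220 = 41/69
argmax = 2

argmax_v P(X = v | obs) = 2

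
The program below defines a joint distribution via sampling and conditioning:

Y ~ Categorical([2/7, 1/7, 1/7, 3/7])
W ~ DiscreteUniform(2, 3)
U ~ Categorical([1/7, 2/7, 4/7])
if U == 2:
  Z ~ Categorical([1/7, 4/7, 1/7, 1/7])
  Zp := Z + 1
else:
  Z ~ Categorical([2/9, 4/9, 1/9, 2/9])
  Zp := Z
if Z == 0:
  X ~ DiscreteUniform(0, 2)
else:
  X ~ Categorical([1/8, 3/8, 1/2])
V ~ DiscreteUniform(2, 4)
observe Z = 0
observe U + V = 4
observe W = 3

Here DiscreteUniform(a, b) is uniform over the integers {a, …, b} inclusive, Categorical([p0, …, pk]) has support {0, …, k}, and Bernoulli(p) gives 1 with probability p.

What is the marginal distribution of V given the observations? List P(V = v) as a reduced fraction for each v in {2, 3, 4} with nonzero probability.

P(V=2) = 6/13, P(V=3) = 14/39, P(V=4) = 7/39

Enumerate traces; 36 have nonzero weight after conditioning:
  (Y=0, W=3, U=0, Z=0, X=0, V=4) weight 2/3969
  (Y=0, W=3, U=0, Z=0, X=1, V=4) weight 2/3969
  (Y=0, W=3, U=0, Z=0, X=2, V=4) weight 2/3969
  (Y=0, W=3, U=1, Z=0, X=0, V=3) weight 4/3969
  (Y=0, W=3, U=1, Z=0, X=1, V=3) weight 4/3969
  (Y=0, W=3, U=1, Z=0, X=2, V=3) weight 4/3969
  (Y=0, W=3, U=2, Z=0, X=0, V=2) weight 4/3087
  (Y=0, W=3, U=2, Z=0, X=1, V=2) weight 4/3087
  … 28 more
Group by V:
  weight(V=2) = 2/147
  weight(V=3) = 2/189
  weight(V=4) = 1/189
Total weight = 2/147 + 2/189 + 1/189 = 13/441
P(V=2 | obs) = 2/147 / 13/441 = 6/13
P(V=3 | obs) = 2/189 / 13/441 = 14/39
P(V=4 | obs) = 1/189 / 13/441 = 7/39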